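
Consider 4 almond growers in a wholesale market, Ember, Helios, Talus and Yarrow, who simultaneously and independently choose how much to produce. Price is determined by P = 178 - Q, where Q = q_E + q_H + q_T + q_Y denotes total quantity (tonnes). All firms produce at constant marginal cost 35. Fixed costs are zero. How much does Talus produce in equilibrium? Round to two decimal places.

Each firm earns π_i = (178 - Q)q_i - 35q_i.
First-order condition (treating rivals' output as given): 143 - 2q_i - Σ_{j≠i} q_j = 0.
By symmetry each firm produces the same amount; substituting Σ_{j≠i} q_j = 3q_i yields q_i = 143/5.

28.60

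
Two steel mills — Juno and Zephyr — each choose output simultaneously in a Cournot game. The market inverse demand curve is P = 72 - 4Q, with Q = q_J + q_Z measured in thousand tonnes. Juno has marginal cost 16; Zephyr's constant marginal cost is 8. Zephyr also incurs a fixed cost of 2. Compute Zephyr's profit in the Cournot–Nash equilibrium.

142

Juno's profit: π_J = (72 - 4Q)q_J - (16q_J). Setting ∂π_J/∂q_J = 0: 56 - 8q_J - 4(q_Z) = 0.
Zephyr's first-order condition: 64 - 8q_Z - 4(q_J) = 0.
Rearranging gives the reaction functions q_J = (56 - 4q_Z)/8 and q_Z = (64 - 4q_J)/8.
Solving the pair: q_J = 4, q_Z = 6.
Price P = 72 - 4·10 = 32.
Zephyr's profit: (32 - 8)·6 - 2 = 142.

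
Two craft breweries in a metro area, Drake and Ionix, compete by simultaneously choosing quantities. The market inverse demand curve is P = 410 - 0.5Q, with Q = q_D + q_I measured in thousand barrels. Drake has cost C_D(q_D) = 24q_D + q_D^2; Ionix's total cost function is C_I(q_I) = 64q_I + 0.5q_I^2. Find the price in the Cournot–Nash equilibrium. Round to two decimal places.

Drake's profit: π_D = (410 - 0.5Q)q_D - (24q_D + q_D²). Setting ∂π_D/∂q_D = 0: 386 - 3q_D - (1/2)(q_I) = 0.
Ionix's profit: π_I = (410 - 0.5Q)q_I - (64q_I + (1/2)q_I²). Setting ∂π_I/∂q_I = 0: 346 - 2q_I - (1/2)(q_D) = 0.
Rearranging gives the reaction functions q_D = (386 - (1/2)q_I)/3 and q_I = (346 - (1/2)q_D)/2.
Solving the pair: q_D = 104.1739, q_I = 146.9565.
Total output Q = 251.1304, so price P = 410 - (1/2)·251.1304 = 284.4348.

284.43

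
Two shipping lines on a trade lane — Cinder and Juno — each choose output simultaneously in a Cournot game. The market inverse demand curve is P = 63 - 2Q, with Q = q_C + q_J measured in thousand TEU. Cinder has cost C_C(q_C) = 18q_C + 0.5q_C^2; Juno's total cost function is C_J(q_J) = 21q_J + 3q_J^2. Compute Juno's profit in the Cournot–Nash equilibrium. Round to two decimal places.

Cinder's profit: π_C = (63 - 2Q)q_C - (18q_C + (1/2)q_C²). Setting ∂π_C/∂q_C = 0: 45 - 5q_C - 2(q_J) = 0.
Juno's profit: π_J = (63 - 2Q)q_J - (21q_J + 3q_J²). Setting ∂π_J/∂q_J = 0: 42 - 10q_J - 2(q_C) = 0.
Rearranging gives the reaction functions q_C = (45 - 2q_J)/5 and q_J = (42 - 2q_C)/10.
Solving the pair: q_C = 183/23, q_J = 60/23.
Price P = 63 - 2·(243/23) = 963/23.
Juno's profit: (963/23)·(60/23) - 21·(60/23) - 3(60/23)² = 34.0265.

34.03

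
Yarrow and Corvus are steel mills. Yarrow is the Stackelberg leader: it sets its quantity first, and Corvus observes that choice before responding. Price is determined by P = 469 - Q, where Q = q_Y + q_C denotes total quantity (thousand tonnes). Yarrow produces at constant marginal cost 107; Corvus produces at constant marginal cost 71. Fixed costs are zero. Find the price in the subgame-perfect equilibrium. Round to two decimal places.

188.50

Solve by backward induction. Given q_Y, the follower Corvus maximises π_C = (469 - q_Y - q_C)q_C - 71q_C.
∂π_C/∂q_C = 398 - q_Y - 2q_C = 0 gives the reaction function q_C = (398 - q_Y)/2.
Yarrow substitutes q_C(q_Y) into its own profit: π_Y = q_Y(469 - q_Y - (398 - q_Y)/2) - 107q_Y = (270 - (1/2)q_Y)q_Y - 107q_Y.
Maximising: ∂π_Y/∂q_Y = 163 - q_Y = 0, giving q_Y = 163.
Then q_C = (398 - 163)/2 = 235/2.
Total output Q = 561/2, so price P = 469 - 561/2 = 377/2.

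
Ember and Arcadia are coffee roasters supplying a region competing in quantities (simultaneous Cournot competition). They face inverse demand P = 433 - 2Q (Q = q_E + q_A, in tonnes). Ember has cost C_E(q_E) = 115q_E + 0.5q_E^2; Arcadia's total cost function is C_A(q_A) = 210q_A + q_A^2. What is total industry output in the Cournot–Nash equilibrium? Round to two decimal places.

Ember's profit: π_E = (433 - 2Q)q_E - (115q_E + (1/2)q_E²). Setting ∂π_E/∂q_E = 0: 318 - 5q_E - 2(q_A) = 0.
Arcadia's first-order condition: 223 - 6q_A - 2(q_E) = 0.
So q_E = (318 - 2q_A)/5 and q_A = (223 - 2q_E)/6.
Solving the pair: q_E = 731/13, q_A = 479/26.
Total output Q = 731/13 + 479/26 = 1941/26.

74.65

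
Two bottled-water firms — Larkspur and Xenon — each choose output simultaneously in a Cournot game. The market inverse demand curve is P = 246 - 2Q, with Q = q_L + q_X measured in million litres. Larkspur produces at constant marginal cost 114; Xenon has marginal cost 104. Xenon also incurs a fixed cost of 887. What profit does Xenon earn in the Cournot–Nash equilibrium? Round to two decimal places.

Larkspur's profit: π_L = (246 - 2Q)q_L - (114q_L). Setting ∂π_L/∂q_L = 0: 132 - 4q_L - 2(q_X) = 0.
Xenon's first-order condition: 142 - 4q_X - 2(q_L) = 0.
Best responses: q_L = (132 - 2q_X)/4, q_X = (142 - 2q_L)/4.
Substituting one into the other gives q_L = 61/3 and q_X = 76/3.
Price P = 246 - 2·(137/3) = 464/3.
Xenon's profit: (464/3 - 104)·(76/3) - 887 = 396.5556.

396.56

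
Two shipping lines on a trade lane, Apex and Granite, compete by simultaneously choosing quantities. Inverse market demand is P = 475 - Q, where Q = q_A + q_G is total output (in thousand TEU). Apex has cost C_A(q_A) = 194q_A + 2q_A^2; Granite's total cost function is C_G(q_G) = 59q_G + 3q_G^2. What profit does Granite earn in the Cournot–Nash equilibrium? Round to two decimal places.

8884.07

Apex's profit: π_A = (475 - Q)q_A - (194q_A + 2q_A²). Setting ∂π_A/∂q_A = 0: 281 - 6q_A - (q_G) = 0.
Granite's first-order condition: 416 - 8q_G - (q_A) = 0.
Rearranging gives the reaction functions q_A = (281 - q_G)/6 and q_G = (416 - q_A)/8.
Substituting one into the other gives q_A = 1832/47 and q_G = 47.1277.
Price P = 475 - 86.1064 = 388.8936.
Granite's profit: 388.8936·47.1277 - 59·47.1277 - 3·47.1277² = 8884.0652.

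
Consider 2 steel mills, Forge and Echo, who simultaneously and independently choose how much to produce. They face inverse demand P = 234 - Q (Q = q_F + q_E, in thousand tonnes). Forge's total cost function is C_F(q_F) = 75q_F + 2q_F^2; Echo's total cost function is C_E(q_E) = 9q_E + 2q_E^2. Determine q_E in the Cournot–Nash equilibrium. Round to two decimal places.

34.03

Forge's profit: π_F = (234 - Q)q_F - (75q_F + 2q_F²). Setting ∂π_F/∂q_F = 0: 159 - 6q_F - (q_E) = 0.
Echo's first-order condition: 225 - 6q_E - (q_F) = 0.
So q_F = (159 - q_E)/6 and q_E = (225 - q_F)/6.
Solving the pair: q_F = 729/35, q_E = 1191/35.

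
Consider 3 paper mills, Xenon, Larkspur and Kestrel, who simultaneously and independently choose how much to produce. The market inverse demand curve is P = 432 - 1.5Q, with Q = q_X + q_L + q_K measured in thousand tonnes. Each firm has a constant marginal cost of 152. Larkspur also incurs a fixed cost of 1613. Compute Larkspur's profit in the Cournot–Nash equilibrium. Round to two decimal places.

Each firm earns π_i = (432 - 1.5Q)q_i - 152q_i.
First-order condition (treating rivals' output as given): 280 - 3q_i - (3/2)·Σ_{j≠i} q_j = 0.
By symmetry each firm produces the same amount; substituting Σ_{j≠i} q_j = 2q_i yields q_i = 280/6 = 140/3.
Price P = 432 - (3/2)·140 = 222.
Larkspur's profit: (222 - 152)·(140/3) - 1613 = 1653.6667.

1653.67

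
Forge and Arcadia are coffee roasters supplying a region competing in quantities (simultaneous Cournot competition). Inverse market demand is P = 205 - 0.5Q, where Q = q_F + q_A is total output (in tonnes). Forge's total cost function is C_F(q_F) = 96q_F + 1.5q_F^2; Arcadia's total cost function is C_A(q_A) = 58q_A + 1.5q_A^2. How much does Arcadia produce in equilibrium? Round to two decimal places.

33.87

Forge's profit: π_F = (205 - 0.5Q)q_F - (96q_F + (3/2)q_F²). Setting ∂π_F/∂q_F = 0: 109 - 4q_F - (1/2)(q_A) = 0.
Arcadia's profit: π_A = (205 - 0.5Q)q_A - (58q_A + (3/2)q_A²). Setting ∂π_A/∂q_A = 0: 147 - 4q_A - (1/2)(q_F) = 0.
Best responses: q_F = (109 - (1/2)q_A)/4, q_A = (147 - (1/2)q_F)/4.
Substituting one into the other gives q_F = 1450/63 and q_A = 33.8730.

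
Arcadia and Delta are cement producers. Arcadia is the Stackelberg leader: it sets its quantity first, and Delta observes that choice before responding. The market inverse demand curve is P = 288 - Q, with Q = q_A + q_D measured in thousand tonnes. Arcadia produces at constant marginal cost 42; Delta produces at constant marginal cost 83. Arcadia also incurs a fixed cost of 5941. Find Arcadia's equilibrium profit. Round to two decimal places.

4355.13

Solve by backward induction. Given q_A, the follower Delta maximises π_D = (288 - q_A - q_D)q_D - 83q_D.
Setting the follower's marginal profit to zero, 205 - q_A - 2q_D = 0, i.e. q_D = (205 - q_A)/2.
Arcadia substitutes q_D(q_A) into its own profit: π_A = q_A(288 - q_A - (205 - q_A)/2) - 42q_A = (371/2 - (1/2)q_A)q_A - 42q_A.
The leader's first-order condition 287/2 - q_A = 0 yields q_A = 287/2.
Then q_D = (205 - 287/2)/2 = 123/4.
Price P = 288 - 697/4 = 455/4.
Arcadia's profit: (455/4 - 42)·(287/2) - 5941 = 4355.1250.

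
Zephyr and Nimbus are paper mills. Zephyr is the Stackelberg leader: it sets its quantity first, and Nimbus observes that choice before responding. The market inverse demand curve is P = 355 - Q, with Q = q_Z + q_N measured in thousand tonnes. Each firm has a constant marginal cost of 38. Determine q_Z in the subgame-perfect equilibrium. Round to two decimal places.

Solve by backward induction. Given q_Z, the follower Nimbus maximises π_N = (355 - q_Z - q_N)q_N - 38q_N.
Follower FOC: 317 - q_Z - 2q_N = 0, so q_N(q_Z) = (317 - q_Z)/2.
The leader anticipates this reaction. Substituting into P = 355 - Q gives P = 393/2 - (1/2)q_Z, so π_Z = (393/2 - (1/2)q_Z)q_Z - 38q_Z.
Maximising: ∂π_Z/∂q_Z = 317/2 - q_Z = 0, giving q_Z = 317/2.
Then q_N = (317 - 317/2)/2 = 317/4.

158.50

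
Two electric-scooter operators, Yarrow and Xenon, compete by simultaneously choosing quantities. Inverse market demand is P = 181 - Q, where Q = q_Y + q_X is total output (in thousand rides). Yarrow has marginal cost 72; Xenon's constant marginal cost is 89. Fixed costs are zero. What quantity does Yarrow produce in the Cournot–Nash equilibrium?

Yarrow's profit: π_Y = (181 - Q)q_Y - (72q_Y). Setting ∂π_Y/∂q_Y = 0: 109 - 2q_Y - (q_X) = 0.
Xenon's first-order condition: 92 - 2q_X - (q_Y) = 0.
Best responses: q_Y = (109 - q_X)/2, q_X = (92 - q_Y)/2.
Substituting one into the other gives q_Y = 42 and q_X = 25.

42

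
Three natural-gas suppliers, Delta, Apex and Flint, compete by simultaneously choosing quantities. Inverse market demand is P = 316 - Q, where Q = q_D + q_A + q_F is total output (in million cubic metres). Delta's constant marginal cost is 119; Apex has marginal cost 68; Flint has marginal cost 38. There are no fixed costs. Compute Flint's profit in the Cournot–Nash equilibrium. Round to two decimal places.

9457.56

Delta's profit: π_D = (316 - Q)q_D - (119q_D). Setting ∂π_D/∂q_D = 0: 197 - 2q_D - (q_A + q_F) = 0.
Apex's profit: π_A = (316 - Q)q_A - (68q_A). Setting ∂π_A/∂q_A = 0: 248 - 2q_A - (q_D + q_F) = 0.
Flint's profit: π_F = (316 - Q)q_F - (38q_F). Setting ∂π_F/∂q_F = 0: 278 - 2q_F - (q_D + q_A) = 0.
Adding the 3 conditions: 723 − 2Q − 2Q = 0, i.e. Q = 723/4.
Back-substituting: q_D = (197 − 723/4) = 65/4, q_A = (248 − 723/4) = 269/4, q_F = (278 − 723/4) = 389/4.
Price P = 316 - 723/4 = 541/4.
Flint's profit: (541/4 - 38)·(389/4) = 9457.5625.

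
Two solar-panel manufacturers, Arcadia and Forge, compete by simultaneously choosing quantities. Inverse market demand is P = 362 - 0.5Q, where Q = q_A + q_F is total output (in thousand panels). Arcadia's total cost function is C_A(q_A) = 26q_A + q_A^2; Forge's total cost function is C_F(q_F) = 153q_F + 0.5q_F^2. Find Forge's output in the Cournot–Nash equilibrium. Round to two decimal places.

79.83

Arcadia's profit: π_A = (362 - 0.5Q)q_A - (26q_A + q_A²). Setting ∂π_A/∂q_A = 0: 336 - 3q_A - (1/2)(q_F) = 0.
Forge's profit: π_F = (362 - 0.5Q)q_F - (153q_F + (1/2)q_F²). Setting ∂π_F/∂q_F = 0: 209 - 2q_F - (1/2)(q_A) = 0.
Rearranging gives the reaction functions q_A = (336 - (1/2)q_F)/3 and q_F = (209 - (1/2)q_A)/2.
Substituting one into the other gives q_A = 98.6957 and q_F = 1836/23.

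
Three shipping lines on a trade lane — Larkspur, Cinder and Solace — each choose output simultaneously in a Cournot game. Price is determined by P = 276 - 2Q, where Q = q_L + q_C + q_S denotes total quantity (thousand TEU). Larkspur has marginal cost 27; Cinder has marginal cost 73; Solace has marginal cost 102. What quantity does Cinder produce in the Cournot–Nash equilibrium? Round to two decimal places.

23.25

Larkspur's profit: π_L = (276 - 2Q)q_L - (27q_L). Setting ∂π_L/∂q_L = 0: 249 - 4q_L - 2(q_C + q_S) = 0.
Cinder's first-order condition: 203 - 4q_C - 2(q_L + q_S) = 0.
Solace's profit: π_S = (276 - 2Q)q_S - (102q_S). Setting ∂π_S/∂q_S = 0: 174 - 4q_S - 2(q_L + q_C) = 0.
Adding the 3 conditions: 626 − 4Q − 4Q = 0, i.e. Q = 313/4.
Back-substituting: q_L = (249 − 313/2)/2 = 185/4, q_C = (203 − 313/2)/2 = 93/4, q_S = (174 − 313/2)/2 = 35/4.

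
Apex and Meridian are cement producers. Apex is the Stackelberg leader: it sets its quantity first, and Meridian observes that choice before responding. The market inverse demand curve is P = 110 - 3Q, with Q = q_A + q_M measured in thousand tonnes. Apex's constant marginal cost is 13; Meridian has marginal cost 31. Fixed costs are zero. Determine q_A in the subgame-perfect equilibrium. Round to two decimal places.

19.17

Solve by backward induction. Given q_A, the follower Meridian maximises π_M = (110 - 3q_A - 3q_M)q_M - 31q_M.
∂π_M/∂q_M = 79 - 3q_A - 6q_M = 0 gives the reaction function q_M = (79 - 3q_A)/6.
Apex substitutes q_M(q_A) into its own profit: π_A = q_A(110 - 3q_A - (79 - 3q_A)/2) - 13q_A = (141/2 - (3/2)q_A)q_A - 13q_A.
Maximising: ∂π_A/∂q_A = 115/2 - 3q_A = 0, giving q_A = 115/6.
Then q_M = (79 - 3·(115/6))/6 = 43/12.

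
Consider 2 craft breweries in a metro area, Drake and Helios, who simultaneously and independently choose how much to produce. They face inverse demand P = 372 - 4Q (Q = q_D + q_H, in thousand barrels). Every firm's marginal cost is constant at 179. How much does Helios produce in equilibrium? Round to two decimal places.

16.08

Each firm earns π_i = (372 - 4Q)q_i - 179q_i.
Setting ∂π_i/∂q_i = 0 with rivals' quantities fixed: 193 - 8q_i - 4q_j = 0.
With identical firms every q_j equals q_i, so q_j = q_i and 193 = 12q_i, giving q_i = 193/12.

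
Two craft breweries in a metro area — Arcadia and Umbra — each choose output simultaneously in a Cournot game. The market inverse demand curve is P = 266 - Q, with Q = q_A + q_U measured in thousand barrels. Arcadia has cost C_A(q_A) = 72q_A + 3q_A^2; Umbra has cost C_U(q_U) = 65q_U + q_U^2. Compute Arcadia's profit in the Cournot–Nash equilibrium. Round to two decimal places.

Arcadia's profit: π_A = (266 - Q)q_A - (72q_A + 3q_A²). Setting ∂π_A/∂q_A = 0: 194 - 8q_A - (q_U) = 0.
Umbra's profit: π_U = (266 - Q)q_U - (65q_U + q_U²). Setting ∂π_U/∂q_U = 0: 201 - 4q_U - (q_A) = 0.
Best responses: q_A = (194 - q_U)/8, q_U = (201 - q_A)/4.
Solving the pair: q_A = 575/31, q_U = 1414/31.
Price P = 266 - 1989/31 = 201.8387.
Arcadia's profit: 201.8387·(575/31) - 72·(575/31) - 3(575/31)² = 1376.1707.

1376.17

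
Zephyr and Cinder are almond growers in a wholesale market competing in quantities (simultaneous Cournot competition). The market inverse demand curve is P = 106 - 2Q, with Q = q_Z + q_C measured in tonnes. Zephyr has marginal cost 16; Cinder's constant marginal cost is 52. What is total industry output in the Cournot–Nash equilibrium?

24

Zephyr's profit: π_Z = (106 - 2Q)q_Z - (16q_Z). Setting ∂π_Z/∂q_Z = 0: 90 - 4q_Z - 2(q_C) = 0.
Cinder's first-order condition: 54 - 4q_C - 2(q_Z) = 0.
Rearranging gives the reaction functions q_Z = (90 - 2q_C)/4 and q_C = (54 - 2q_Z)/4.
Substituting one into the other gives q_Z = 21 and q_C = 3.
Total output Q = 21 + 3 = 24.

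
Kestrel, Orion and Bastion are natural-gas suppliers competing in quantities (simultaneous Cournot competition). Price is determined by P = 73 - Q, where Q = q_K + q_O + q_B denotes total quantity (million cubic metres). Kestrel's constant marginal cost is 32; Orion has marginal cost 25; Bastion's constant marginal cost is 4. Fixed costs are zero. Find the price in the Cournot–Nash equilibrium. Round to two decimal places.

33.50

Kestrel's profit: π_K = (73 - Q)q_K - (32q_K). Setting ∂π_K/∂q_K = 0: 41 - 2q_K - (q_O + q_B) = 0.
Orion's profit: π_O = (73 - Q)q_O - (25q_O). Setting ∂π_O/∂q_O = 0: 48 - 2q_O - (q_K + q_B) = 0.
Bastion's first-order condition: 69 - 2q_B - (q_K + q_O) = 0.
Adding the 3 first-order conditions: 158 − 4Q = 0, so Q = 79/2.
Back-substituting: q_K = (41 − 79/2) = 3/2, q_O = (48 − 79/2) = 17/2, q_B = (69 − 79/2) = 59/2.
Total output Q = 79/2, so price P = 73 - 79/2 = 67/2.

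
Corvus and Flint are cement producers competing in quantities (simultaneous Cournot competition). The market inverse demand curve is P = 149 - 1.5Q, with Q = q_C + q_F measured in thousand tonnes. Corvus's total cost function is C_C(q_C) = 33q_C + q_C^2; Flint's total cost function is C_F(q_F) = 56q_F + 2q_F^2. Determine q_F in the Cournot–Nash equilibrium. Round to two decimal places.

Corvus's profit: π_C = (149 - 1.5Q)q_C - (33q_C + q_C²). Setting ∂π_C/∂q_C = 0: 116 - 5q_C - (3/2)(q_F) = 0.
Flint's profit: π_F = (149 - 1.5Q)q_F - (56q_F + 2q_F²). Setting ∂π_F/∂q_F = 0: 93 - 7q_F - (3/2)(q_C) = 0.
So q_C = (116 - (3/2)q_F)/5 and q_F = (93 - (3/2)q_C)/7.
Solving the pair: q_C = 20.5344, q_F = 1164/131.

8.89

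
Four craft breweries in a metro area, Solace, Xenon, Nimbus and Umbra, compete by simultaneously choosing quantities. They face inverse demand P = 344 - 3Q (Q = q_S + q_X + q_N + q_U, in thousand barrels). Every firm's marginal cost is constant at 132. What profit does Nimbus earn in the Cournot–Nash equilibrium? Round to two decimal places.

A representative firm's profit is π_i = q_i(344 - 3Q) - 132q_i.
Setting ∂π_i/∂q_i = 0 with rivals' quantities fixed: 212 - 6q_i - 3·Σ_{j≠i} q_j = 0.
With identical firms every q_j equals q_i, so Σ_{j≠i} q_j = 3q_i and 212 = 15q_i, giving q_i = 212/15.
Price P = 344 - 3·(848/15) = 872/5.
Nimbus's profit: (872/5 - 132)·(212/15) = 599.2533.

599.25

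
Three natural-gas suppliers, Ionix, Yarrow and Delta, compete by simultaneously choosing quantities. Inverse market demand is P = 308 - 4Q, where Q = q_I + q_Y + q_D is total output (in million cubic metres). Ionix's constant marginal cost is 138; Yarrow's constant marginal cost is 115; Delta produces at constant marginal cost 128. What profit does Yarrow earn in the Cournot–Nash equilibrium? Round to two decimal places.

819.39

Ionix's profit: π_I = (308 - 4Q)q_I - (138q_I). Setting ∂π_I/∂q_I = 0: 170 - 8q_I - 4(q_Y + q_D) = 0.
Yarrow's profit: π_Y = (308 - 4Q)q_Y - (115q_Y). Setting ∂π_Y/∂q_Y = 0: 193 - 8q_Y - 4(q_I + q_D) = 0.
Delta's first-order condition: 180 - 8q_D - 4(q_I + q_Y) = 0.
Summing all 3 equations gives 543 − 16Q = 0, hence Q = 543/16.
Back-substituting: q_I = (170 − 543/4)/4 = 137/16, q_Y = (193 − 543/4)/4 = 229/16, q_D = (180 − 543/4)/4 = 177/16.
Price P = 308 - 4·(543/16) = 689/4.
Yarrow's profit: (689/4 - 115)·(229/16) = 819.3906.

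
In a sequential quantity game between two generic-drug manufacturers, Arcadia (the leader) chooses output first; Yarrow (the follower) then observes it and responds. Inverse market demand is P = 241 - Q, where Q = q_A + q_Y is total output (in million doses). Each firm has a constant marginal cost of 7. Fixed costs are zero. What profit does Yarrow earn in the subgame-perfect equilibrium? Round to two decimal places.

3422.25

Solve by backward induction. Given q_A, the follower Yarrow maximises π_Y = (241 - q_A - q_Y)q_Y - 7q_Y.
Setting the follower's marginal profit to zero, 234 - q_A - 2q_Y = 0, i.e. q_Y = (234 - q_A)/2.
The leader anticipates this reaction. Substituting into P = 241 - Q gives P = 124 - (1/2)q_A, so π_A = (124 - (1/2)q_A)q_A - 7q_A.
Leader FOC: 117 - q_A = 0, so q_A = 117.
Then q_Y = (234 - 117)/2 = 117/2.
Price P = 241 - 351/2 = 131/2.
Yarrow's profit: (131/2 - 7)·(117/2) = 3422.2500.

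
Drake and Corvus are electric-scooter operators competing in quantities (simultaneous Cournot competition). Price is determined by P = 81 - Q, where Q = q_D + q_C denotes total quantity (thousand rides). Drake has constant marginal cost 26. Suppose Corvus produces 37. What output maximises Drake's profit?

With the rival's output fixed at 37, Drake's profit is π_D = (81 - 37 - q_D)q_D - (26q_D) = (44 - q_D)q_D - (26q_D).
∂π_D/∂q_D = 18 - 2q_D = 0, so q_D = 9.

9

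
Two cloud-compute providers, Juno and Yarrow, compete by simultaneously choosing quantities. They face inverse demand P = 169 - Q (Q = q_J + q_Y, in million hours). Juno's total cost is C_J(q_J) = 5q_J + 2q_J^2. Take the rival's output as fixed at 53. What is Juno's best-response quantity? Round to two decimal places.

With the rival's output fixed at 53, Juno's profit is π_J = (169 - 53 - q_J)q_J - (5q_J + 2q_J²) = (116 - q_J)q_J - (5q_J + 2q_J²).
∂π_J/∂q_J = 111 - 6q_J = 0, so q_J = 37/2.

18.50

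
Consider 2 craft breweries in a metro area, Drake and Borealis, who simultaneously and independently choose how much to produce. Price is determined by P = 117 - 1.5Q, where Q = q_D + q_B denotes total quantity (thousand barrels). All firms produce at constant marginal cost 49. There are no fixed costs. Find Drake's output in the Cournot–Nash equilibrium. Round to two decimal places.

Each firm earns π_i = (117 - 1.5Q)q_i - 49q_i.
Setting ∂π_i/∂q_i = 0 with rivals' quantities fixed: 68 - 3q_i - (3/2)q_j = 0.
By symmetry each firm produces the same amount; substituting q_j = q_i yields q_i = 68/(9/2) = 136/9.

15.11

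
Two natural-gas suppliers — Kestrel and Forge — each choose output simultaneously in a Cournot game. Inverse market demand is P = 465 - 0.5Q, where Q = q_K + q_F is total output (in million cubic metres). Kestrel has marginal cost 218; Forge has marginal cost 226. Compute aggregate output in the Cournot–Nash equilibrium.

324

Kestrel's profit: π_K = (465 - 0.5Q)q_K - (218q_K). Setting ∂π_K/∂q_K = 0: 247 - q_K - (1/2)(q_F) = 0.
Forge's profit: π_F = (465 - 0.5Q)q_F - (226q_F). Setting ∂π_F/∂q_F = 0: 239 - q_F - (1/2)(q_K) = 0.
Rearranging gives the reaction functions q_K = (247 - (1/2)q_F) and q_F = (239 - (1/2)q_K).
Substituting one into the other gives q_K = 170 and q_F = 154.
Total output Q = 170 + 154 = 324.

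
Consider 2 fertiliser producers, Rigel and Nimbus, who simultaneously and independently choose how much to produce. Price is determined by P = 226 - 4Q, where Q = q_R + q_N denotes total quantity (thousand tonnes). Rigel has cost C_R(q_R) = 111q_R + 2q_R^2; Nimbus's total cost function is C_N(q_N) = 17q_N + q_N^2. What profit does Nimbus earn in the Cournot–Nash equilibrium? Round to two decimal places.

Rigel's profit: π_R = (226 - 4Q)q_R - (111q_R + 2q_R²). Setting ∂π_R/∂q_R = 0: 115 - 12q_R - 4(q_N) = 0.
Nimbus's first-order condition: 209 - 10q_N - 4(q_R) = 0.
Rearranging gives the reaction functions q_R = (115 - 4q_N)/12 and q_N = (209 - 4q_R)/10.
Substituting one into the other gives q_R = 157/52 and q_N = 256/13.
Price P = 226 - 4·(1181/52) = 1757/13.
Nimbus's profit: (1757/13)·(256/13) - 17·(256/13) - (256/13)² = 1938.9349.

1938.93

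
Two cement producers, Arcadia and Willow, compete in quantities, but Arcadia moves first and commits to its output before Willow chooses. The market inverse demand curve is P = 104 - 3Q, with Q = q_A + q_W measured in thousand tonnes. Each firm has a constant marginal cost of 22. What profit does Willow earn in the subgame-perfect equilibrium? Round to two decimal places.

The follower Willow best-responds to any q_A: π_W = (104 - 3Q)q_W - 22q_W.
Follower FOC: 82 - 3q_A - 6q_W = 0, so q_W(q_A) = (82 - 3q_A)/6.
Arcadia substitutes q_W(q_A) into its own profit: π_A = q_A(104 - 3q_A - (82 - 3q_A)/2) - 22q_A = (63 - (3/2)q_A)q_A - 22q_A.
Leader FOC: 41 - 3q_A = 0, so q_A = 41/3.
Then q_W = (82 - 3·(41/3))/6 = 41/6.
Price P = 104 - 3·(41/2) = 85/2.
Willow's profit: (85/2 - 22)·(41/6) = 1681/12.

140.08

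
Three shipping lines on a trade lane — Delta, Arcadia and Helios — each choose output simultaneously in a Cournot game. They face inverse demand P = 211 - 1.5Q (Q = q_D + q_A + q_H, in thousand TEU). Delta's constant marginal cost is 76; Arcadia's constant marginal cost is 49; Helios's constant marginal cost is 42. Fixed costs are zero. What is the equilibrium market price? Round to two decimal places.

Delta's profit: π_D = (211 - 1.5Q)q_D - (76q_D). Setting ∂π_D/∂q_D = 0: 135 - 3q_D - (3/2)(q_A + q_H) = 0.
Arcadia's first-order condition: 162 - 3q_A - (3/2)(q_D + q_H) = 0.
Helios's profit: π_H = (211 - 1.5Q)q_H - (42q_H). Setting ∂π_H/∂q_H = 0: 169 - 3q_H - (3/2)(q_D + q_A) = 0.
Summing all 3 equations gives 466 − 6Q = 0, hence Q = 233/3.
Back-substituting: q_D = (135 − 233/2)/(3/2) = 37/3, q_A = (162 − 233/2)/(3/2) = 91/3, q_H = (169 − 233/2)/(3/2) = 35.
Total output Q = 233/3, so price P = 211 - (3/2)·(233/3) = 189/2.

94.50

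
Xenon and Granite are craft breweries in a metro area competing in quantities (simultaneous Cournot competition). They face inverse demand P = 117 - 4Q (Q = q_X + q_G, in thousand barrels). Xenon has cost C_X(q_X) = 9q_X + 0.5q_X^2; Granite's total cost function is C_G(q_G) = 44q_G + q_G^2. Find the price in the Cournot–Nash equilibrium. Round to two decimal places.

Xenon's profit: π_X = (117 - 4Q)q_X - (9q_X + (1/2)q_X²). Setting ∂π_X/∂q_X = 0: 108 - 9q_X - 4(q_G) = 0.
Granite's first-order condition: 73 - 10q_G - 4(q_X) = 0.
Best responses: q_X = (108 - 4q_G)/9, q_G = (73 - 4q_X)/10.
Solving the pair: q_X = 394/37, q_G = 225/74.
Total output Q = 1013/74, so price P = 117 - 4·(1013/74) = 62.2432.

62.24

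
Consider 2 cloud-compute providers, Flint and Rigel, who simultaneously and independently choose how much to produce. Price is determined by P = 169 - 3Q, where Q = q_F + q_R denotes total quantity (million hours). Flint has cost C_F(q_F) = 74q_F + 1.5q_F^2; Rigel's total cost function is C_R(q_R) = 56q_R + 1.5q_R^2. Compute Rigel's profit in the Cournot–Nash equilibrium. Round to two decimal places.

Flint's profit: π_F = (169 - 3Q)q_F - (74q_F + (3/2)q_F²). Setting ∂π_F/∂q_F = 0: 95 - 9q_F - 3(q_R) = 0.
Rigel's first-order condition: 113 - 9q_R - 3(q_F) = 0.
Rearranging gives the reaction functions q_F = (95 - 3q_R)/9 and q_R = (113 - 3q_F)/9.
Solving the pair: q_F = 43/6, q_R = 61/6.
Price P = 169 - 3·(52/3) = 117.
Rigel's profit: 117·(61/6) - 56·(61/6) - (3/2)(61/6)² = 465.1250.

465.13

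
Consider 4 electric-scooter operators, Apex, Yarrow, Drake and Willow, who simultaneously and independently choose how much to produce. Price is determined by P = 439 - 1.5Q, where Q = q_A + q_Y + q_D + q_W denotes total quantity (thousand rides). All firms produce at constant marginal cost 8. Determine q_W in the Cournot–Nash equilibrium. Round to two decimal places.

Each firm earns π_i = (439 - 1.5Q)q_i - 8q_i.
First-order condition (treating rivals' output as given): 431 - 3q_i - (3/2)·Σ_{j≠i} q_j = 0.
By symmetry each firm produces the same amount; substituting Σ_{j≠i} q_j = 3q_i yields q_i = 431/(15/2) = 862/15.

57.47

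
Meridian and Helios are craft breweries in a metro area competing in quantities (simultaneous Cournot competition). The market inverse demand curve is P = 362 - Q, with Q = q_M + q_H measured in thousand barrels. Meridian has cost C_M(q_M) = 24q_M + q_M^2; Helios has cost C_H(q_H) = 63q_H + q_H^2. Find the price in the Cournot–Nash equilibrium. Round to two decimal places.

234.60

Meridian's profit: π_M = (362 - Q)q_M - (24q_M + q_M²). Setting ∂π_M/∂q_M = 0: 338 - 4q_M - (q_H) = 0.
Helios's profit: π_H = (362 - Q)q_H - (63q_H + q_H²). Setting ∂π_H/∂q_H = 0: 299 - 4q_H - (q_M) = 0.
Best responses: q_M = (338 - q_H)/4, q_H = (299 - q_M)/4.
Substituting one into the other gives q_M = 351/5 and q_H = 286/5.
Total output Q = 637/5, so price P = 362 - 637/5 = 1173/5.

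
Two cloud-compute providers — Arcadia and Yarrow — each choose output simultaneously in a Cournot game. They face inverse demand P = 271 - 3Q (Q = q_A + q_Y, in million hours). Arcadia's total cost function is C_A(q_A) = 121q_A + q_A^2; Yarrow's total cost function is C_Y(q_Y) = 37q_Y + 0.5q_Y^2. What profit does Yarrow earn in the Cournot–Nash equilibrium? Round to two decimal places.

Arcadia's profit: π_A = (271 - 3Q)q_A - (121q_A + q_A²). Setting ∂π_A/∂q_A = 0: 150 - 8q_A - 3(q_Y) = 0.
Yarrow's profit: π_Y = (271 - 3Q)q_Y - (37q_Y + (1/2)q_Y²). Setting ∂π_Y/∂q_Y = 0: 234 - 7q_Y - 3(q_A) = 0.
Rearranging gives the reaction functions q_A = (150 - 3q_Y)/8 and q_Y = (234 - 3q_A)/7.
Solving the pair: q_A = 348/47, q_Y = 1422/47.
Price P = 271 - 3·(1770/47) = 158.0213.
Yarrow's profit: 158.0213·(1422/47) - 37·(1422/47) - (1/2)(1422/47)² = 3203.8452.

3203.85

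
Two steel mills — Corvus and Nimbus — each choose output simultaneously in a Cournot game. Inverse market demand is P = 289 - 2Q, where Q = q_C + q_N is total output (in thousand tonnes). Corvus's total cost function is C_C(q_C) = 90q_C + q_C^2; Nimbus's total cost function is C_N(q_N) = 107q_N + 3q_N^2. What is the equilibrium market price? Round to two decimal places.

Corvus's profit: π_C = (289 - 2Q)q_C - (90q_C + q_C²). Setting ∂π_C/∂q_C = 0: 199 - 6q_C - 2(q_N) = 0.
Nimbus's profit: π_N = (289 - 2Q)q_N - (107q_N + 3q_N²). Setting ∂π_N/∂q_N = 0: 182 - 10q_N - 2(q_C) = 0.
So q_C = (199 - 2q_N)/6 and q_N = (182 - 2q_C)/10.
Substituting one into the other gives q_C = 813/28 and q_N = 347/28.
Total output Q = 290/7, so price P = 289 - 2·(290/7) = 1443/7.

206.14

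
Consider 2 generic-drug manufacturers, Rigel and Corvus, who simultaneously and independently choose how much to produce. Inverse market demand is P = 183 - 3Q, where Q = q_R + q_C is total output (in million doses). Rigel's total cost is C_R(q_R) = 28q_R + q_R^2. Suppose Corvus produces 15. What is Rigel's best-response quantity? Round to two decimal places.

With the rival's output fixed at 15, Rigel's profit is π_R = (183 - 3·15 - 3q_R)q_R - (28q_R + q_R²) = (138 - 3q_R)q_R - (28q_R + q_R²).
∂π_R/∂q_R = 110 - 8q_R = 0, so q_R = 55/4.

13.75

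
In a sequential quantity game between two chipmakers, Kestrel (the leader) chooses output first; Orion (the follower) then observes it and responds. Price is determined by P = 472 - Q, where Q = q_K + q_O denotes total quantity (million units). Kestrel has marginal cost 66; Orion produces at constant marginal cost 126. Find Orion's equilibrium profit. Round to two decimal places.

3192.25

The follower Orion best-responds to any q_K: π_O = (472 - Q)q_O - 126q_O.
Setting the follower's marginal profit to zero, 346 - q_K - 2q_O = 0, i.e. q_O = (346 - q_K)/2.
The leader anticipates this reaction. Substituting into P = 472 - Q gives P = 299 - (1/2)q_K, so π_K = (299 - (1/2)q_K)q_K - 66q_K.
Leader FOC: 233 - q_K = 0, so q_K = 233.
Then q_O = (346 - 233)/2 = 113/2.
Price P = 472 - 579/2 = 365/2.
Orion's profit: (365/2 - 126)·(113/2) = 3192.2500.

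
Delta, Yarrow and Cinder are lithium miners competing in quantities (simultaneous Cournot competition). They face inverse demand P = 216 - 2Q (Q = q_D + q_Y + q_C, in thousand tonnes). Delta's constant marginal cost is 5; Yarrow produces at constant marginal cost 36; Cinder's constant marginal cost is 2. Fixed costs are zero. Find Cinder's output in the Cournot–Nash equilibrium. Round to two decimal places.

Delta's profit: π_D = (216 - 2Q)q_D - (5q_D). Setting ∂π_D/∂q_D = 0: 211 - 4q_D - 2(q_Y + q_C) = 0.
Yarrow's first-order condition: 180 - 4q_Y - 2(q_D + q_C) = 0.
Cinder's profit: π_C = (216 - 2Q)q_C - (2q_C). Setting ∂π_C/∂q_C = 0: 214 - 4q_C - 2(q_D + q_Y) = 0.
Adding the 3 first-order conditions: 605 − 8Q = 0, so Q = 605/8.
Back-substituting: q_D = (211 − 605/4)/2 = 239/8, q_Y = (180 − 605/4)/2 = 115/8, q_C = (214 − 605/4)/2 = 251/8.

31.38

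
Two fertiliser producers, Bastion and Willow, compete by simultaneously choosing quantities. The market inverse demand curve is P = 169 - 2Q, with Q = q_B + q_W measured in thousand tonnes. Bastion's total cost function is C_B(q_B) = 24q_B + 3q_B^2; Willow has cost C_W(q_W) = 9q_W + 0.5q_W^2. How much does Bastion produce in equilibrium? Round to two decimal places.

Bastion's profit: π_B = (169 - 2Q)q_B - (24q_B + 3q_B²). Setting ∂π_B/∂q_B = 0: 145 - 10q_B - 2(q_W) = 0.
Willow's profit: π_W = (169 - 2Q)q_W - (9q_W + (1/2)q_W²). Setting ∂π_W/∂q_W = 0: 160 - 5q_W - 2(q_B) = 0.
So q_B = (145 - 2q_W)/10 and q_W = (160 - 2q_B)/5.
Substituting one into the other gives q_B = 405/46 and q_W = 655/23.

8.80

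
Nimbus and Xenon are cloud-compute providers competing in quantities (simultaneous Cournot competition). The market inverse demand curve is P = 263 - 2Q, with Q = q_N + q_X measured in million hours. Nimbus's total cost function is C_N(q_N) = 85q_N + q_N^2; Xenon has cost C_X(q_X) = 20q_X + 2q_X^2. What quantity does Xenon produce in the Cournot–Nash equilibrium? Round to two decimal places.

25.05

Nimbus's profit: π_N = (263 - 2Q)q_N - (85q_N + q_N²). Setting ∂π_N/∂q_N = 0: 178 - 6q_N - 2(q_X) = 0.
Xenon's first-order condition: 243 - 8q_X - 2(q_N) = 0.
Rearranging gives the reaction functions q_N = (178 - 2q_X)/6 and q_X = (243 - 2q_N)/8.
Substituting one into the other gives q_N = 469/22 and q_X = 551/22.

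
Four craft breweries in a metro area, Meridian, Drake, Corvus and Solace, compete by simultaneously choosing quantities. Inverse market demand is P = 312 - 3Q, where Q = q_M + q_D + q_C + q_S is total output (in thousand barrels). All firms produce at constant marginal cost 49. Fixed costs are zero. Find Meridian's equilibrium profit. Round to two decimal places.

A representative firm's profit is π_i = q_i(312 - 3Q) - 49q_i.
First-order condition (treating rivals' output as given): 263 - 6q_i - 3·Σ_{j≠i} q_j = 0.
By symmetry each firm produces the same amount; substituting Σ_{j≠i} q_j = 3q_i yields q_i = 263/15.
Price P = 312 - 3·(1052/15) = 508/5.
Meridian's profit: (508/5 - 49)·(263/15) = 922.2533.

922.25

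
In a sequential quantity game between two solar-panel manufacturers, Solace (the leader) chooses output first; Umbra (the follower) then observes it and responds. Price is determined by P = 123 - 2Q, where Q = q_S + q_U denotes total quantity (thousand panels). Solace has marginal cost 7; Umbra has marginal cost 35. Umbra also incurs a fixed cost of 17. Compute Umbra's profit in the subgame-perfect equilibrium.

15

Solve by backward induction. Given q_S, the follower Umbra maximises π_U = (123 - 2q_S - 2q_U)q_U - 35q_U.
Setting the follower's marginal profit to zero, 88 - 2q_S - 4q_U = 0, i.e. q_U = (88 - 2q_S)/4.
Solace substitutes q_U(q_S) into its own profit: π_S = q_S(123 - 2q_S - (88 - 2q_S)/2) - 7q_S = (79 - q_S)q_S - 7q_S.
Leader FOC: 72 - 2q_S = 0, so q_S = 36.
Then q_U = (88 - 2·36)/4 = 4.
Price P = 123 - 2·40 = 43.
Umbra's profit: (43 - 35)·4 - 17 = 15.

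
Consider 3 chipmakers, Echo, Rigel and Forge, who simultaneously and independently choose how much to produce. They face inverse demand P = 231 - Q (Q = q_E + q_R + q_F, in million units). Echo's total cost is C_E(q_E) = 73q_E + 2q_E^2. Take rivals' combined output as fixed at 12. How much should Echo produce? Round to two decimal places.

24.33

With rivals' combined output fixed at 12, Echo's profit is π_E = (231 - 12 - q_E)q_E - (73q_E + 2q_E²) = (219 - q_E)q_E - (73q_E + 2q_E²).
∂π_E/∂q_E = 146 - 6q_E = 0, so q_E = 73/3.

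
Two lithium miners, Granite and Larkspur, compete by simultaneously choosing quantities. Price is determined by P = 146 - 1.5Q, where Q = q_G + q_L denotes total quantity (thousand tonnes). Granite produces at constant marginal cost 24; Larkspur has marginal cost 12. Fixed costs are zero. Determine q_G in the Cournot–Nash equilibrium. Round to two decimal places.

Granite's profit: π_G = (146 - 1.5Q)q_G - (24q_G). Setting ∂π_G/∂q_G = 0: 122 - 3q_G - (3/2)(q_L) = 0.
Larkspur's profit: π_L = (146 - 1.5Q)q_L - (12q_L). Setting ∂π_L/∂q_L = 0: 134 - 3q_L - (3/2)(q_G) = 0.
Rearranging gives the reaction functions q_G = (122 - (3/2)q_L)/3 and q_L = (134 - (3/2)q_G)/3.
Solving the pair: q_G = 220/9, q_L = 292/9.

24.44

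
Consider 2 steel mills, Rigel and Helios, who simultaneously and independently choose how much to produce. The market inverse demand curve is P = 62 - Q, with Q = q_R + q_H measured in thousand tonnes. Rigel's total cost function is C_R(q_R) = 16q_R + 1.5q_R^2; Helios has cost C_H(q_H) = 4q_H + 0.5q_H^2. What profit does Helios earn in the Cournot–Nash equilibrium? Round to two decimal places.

455.63

Rigel's profit: π_R = (62 - Q)q_R - (16q_R + (3/2)q_R²). Setting ∂π_R/∂q_R = 0: 46 - 5q_R - (q_H) = 0.
Helios's profit: π_H = (62 - Q)q_H - (4q_H + (1/2)q_H²). Setting ∂π_H/∂q_H = 0: 58 - 3q_H - (q_R) = 0.
So q_R = (46 - q_H)/5 and q_H = (58 - q_R)/3.
Substituting one into the other gives q_R = 40/7 and q_H = 122/7.
Price P = 62 - 162/7 = 272/7.
Helios's profit: (272/7)·(122/7) - 4·(122/7) - (1/2)(122/7)² = 455.6327.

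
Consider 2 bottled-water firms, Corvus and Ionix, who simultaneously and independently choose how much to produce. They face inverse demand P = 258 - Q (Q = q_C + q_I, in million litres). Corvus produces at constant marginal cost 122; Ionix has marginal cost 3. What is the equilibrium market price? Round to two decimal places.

Corvus's profit: π_C = (258 - Q)q_C - (122q_C). Setting ∂π_C/∂q_C = 0: 136 - 2q_C - (q_I) = 0.
Ionix's first-order condition: 255 - 2q_I - (q_C) = 0.
Rearranging gives the reaction functions q_C = (136 - q_I)/2 and q_I = (255 - q_C)/2.
Substituting one into the other gives q_C = 17/3 and q_I = 374/3.
Total output Q = 391/3, so price P = 258 - 391/3 = 383/3.

127.67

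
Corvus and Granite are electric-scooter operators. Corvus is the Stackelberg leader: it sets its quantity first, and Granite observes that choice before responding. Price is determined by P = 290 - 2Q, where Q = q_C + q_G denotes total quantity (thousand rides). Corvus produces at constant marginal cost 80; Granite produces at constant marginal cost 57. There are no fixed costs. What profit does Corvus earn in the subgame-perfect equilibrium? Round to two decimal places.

2185.56

Solve by backward induction. Given q_C, the follower Granite maximises π_G = (290 - 2q_C - 2q_G)q_G - 57q_G.
Follower FOC: 233 - 2q_C - 4q_G = 0, so q_G(q_C) = (233 - 2q_C)/4.
The leader anticipates this reaction. Substituting into P = 290 - 2Q gives P = 347/2 - q_C, so π_C = (347/2 - q_C)q_C - 80q_C.
Maximising: ∂π_C/∂q_C = 187/2 - 2q_C = 0, giving q_C = 187/4.
Then q_G = (233 - 2·(187/4))/4 = 279/8.
Price P = 290 - 2·(653/8) = 507/4.
Corvus's profit: (507/4 - 80)·(187/4) = 2185.5625.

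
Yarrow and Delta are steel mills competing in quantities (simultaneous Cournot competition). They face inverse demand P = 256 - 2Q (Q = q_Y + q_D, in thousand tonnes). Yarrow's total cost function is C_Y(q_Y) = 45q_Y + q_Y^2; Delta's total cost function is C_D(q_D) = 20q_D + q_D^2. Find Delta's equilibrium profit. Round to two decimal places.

2894.64

Yarrow's profit: π_Y = (256 - 2Q)q_Y - (45q_Y + q_Y²). Setting ∂π_Y/∂q_Y = 0: 211 - 6q_Y - 2(q_D) = 0.
Delta's profit: π_D = (256 - 2Q)q_D - (20q_D + q_D²). Setting ∂π_D/∂q_D = 0: 236 - 6q_D - 2(q_Y) = 0.
Best responses: q_Y = (211 - 2q_D)/6, q_D = (236 - 2q_Y)/6.
Substituting one into the other gives q_Y = 397/16 and q_D = 497/16.
Price P = 256 - 2·(447/8) = 577/4.
Delta's profit: (577/4)·(497/16) - 20·(497/16) - (497/16)² = 2894.6367.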